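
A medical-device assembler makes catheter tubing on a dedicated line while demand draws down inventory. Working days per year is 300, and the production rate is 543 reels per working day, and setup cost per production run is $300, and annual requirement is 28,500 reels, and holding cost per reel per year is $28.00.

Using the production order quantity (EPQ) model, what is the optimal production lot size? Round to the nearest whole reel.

Daily demand d = 28,500/300 = 95.000; p = 543; 1 − d/p = 0.82505
EPQ = √(2DS / (H(1 − d/p)))
    = √(2 × 28,500 × 300 / (28 × 0.82505)) ≈ 860.36

860 reels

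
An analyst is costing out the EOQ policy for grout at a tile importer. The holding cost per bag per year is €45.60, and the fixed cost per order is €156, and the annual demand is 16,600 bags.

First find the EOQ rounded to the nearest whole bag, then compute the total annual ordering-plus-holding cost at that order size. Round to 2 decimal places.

€15,367.87

EOQ = √(2DS/H) = √(2 × 16,600 × 156 / 45.6)
    = √(113,578.95) ≈ 337.01 → Q = 337 bags
Annual ordering cost = (D/Q)·S = (16,600/337) × 156 = €7,684.27
Annual holding cost  = (Q/2)·H = (337/2) × 45.6 = €7,683.60
Total = €7,684.27 + €7,683.60 = €15,367.87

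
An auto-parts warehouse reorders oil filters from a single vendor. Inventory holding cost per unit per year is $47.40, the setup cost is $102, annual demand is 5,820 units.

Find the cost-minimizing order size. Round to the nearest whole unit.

158 units

EOQ = √(2DS/H) = √(2 × 5,820 × 102 / 47.4)
    = √(25,048.10) ≈ 158.27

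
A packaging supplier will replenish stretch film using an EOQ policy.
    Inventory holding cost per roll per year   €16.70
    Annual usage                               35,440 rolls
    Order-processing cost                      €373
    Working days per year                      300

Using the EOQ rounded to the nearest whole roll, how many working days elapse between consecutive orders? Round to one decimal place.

10.6 days

EOQ = √(2DS/H) = √(2 × 35,440 × 373 / 16.7)
    = √(1,583,128.14) ≈ 1,258.22 → Q = 1,258 rolls
T = Q/D × 300 days = 1,258/35,440 × 300 = 10.649 days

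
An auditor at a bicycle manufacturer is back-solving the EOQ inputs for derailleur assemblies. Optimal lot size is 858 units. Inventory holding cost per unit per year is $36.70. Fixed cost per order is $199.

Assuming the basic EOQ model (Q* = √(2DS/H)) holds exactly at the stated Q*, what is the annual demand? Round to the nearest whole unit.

EOQ relation: Q² = 2DS/H, so rearrange for the unknown.
D = Q²H / (2S) = 858² × 36.7 / (2 × 199) = 67,882.46

67,882 units per year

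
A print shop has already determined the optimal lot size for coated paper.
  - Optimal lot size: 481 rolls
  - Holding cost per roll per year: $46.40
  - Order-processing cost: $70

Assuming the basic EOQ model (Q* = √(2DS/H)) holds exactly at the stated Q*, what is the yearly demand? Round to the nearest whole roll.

76,680 rolls per year

From Q* = √(2DS/H) ⇒ Q*² = 2DS/H.
D = Q²H / (2S) = 481² × 46.4 / (2 × 70) = 76,679.65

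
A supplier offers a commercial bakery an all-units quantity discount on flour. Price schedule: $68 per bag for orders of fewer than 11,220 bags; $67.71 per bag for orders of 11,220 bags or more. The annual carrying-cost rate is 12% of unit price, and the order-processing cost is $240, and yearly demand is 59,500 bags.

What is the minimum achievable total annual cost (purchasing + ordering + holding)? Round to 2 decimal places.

H₁ = 12%×$68 = $8.1600;  H₂ = 12%×$67.71 = $8.1252
EOQ₁ = √(2×59,500×240/8.1600) = 1,870.83  (< 11,220, feasible at tier 1)
EOQ₂ = √(2×59,500×240/8.1252) = 1,874.83  (< 11,220 → use Q = 11,220 at tier-2 price)
TC(tier 1 (EOQ₁), Q≈1,870.8) = $4,061,265.96
TC(tier 2, Q≈11,220.0) = $4,075,600.10
Minimum at tier 1 (EOQ₁): $4,061,265.96

$4,061,265.96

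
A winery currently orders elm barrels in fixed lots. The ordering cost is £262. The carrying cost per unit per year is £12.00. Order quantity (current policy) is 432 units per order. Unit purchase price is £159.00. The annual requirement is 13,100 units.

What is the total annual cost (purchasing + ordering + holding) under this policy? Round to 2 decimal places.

Annual ordering cost = (D/Q)·S = (13,100/432) × 262 = £7,944.91
Annual holding cost  = (Q/2)·H = (432/2) × 12 = £2,592.00
Purchase cost = D·C = 13,100 × 159 = £2,082,900.00
Total = £7,944.91 + £2,592.00 + £2,082,900.00 = £2,093,436.91

£2,093,436.91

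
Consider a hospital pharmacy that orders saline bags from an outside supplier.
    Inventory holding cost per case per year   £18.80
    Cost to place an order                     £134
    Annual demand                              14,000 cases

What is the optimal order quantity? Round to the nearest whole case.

2DS/H = 2·14,000·134/18.8 = 199,574.47
EOQ = √199,574.47 ≈ 446.74

447 cases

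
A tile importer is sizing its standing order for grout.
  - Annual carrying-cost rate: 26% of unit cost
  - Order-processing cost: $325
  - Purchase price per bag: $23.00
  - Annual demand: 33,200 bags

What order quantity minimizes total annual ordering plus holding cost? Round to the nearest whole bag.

1,900 bags

Holding cost per bag per year: H = 26% × $23 = $5.9800
2DS/H = 2·33,200·325/5.98 = 3,608,695.65
EOQ = √3,608,695.65 ≈ 1,899.66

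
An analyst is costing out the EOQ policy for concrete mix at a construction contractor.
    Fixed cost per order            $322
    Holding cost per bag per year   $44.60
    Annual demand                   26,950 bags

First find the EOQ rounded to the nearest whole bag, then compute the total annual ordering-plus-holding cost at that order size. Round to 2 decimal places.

Q* = √(2·D·S / H) = √(2·26,950·322 / 44.6) = √389,143.5 ≈ 623.81 → Q = 624 bags
Ordering: D/Q × S = 26,950/624 × $322 = $13,906.89
Holding:  Q/2 × H = 624/2 × $44.6 = $13,915.20
Total = $13,906.89 + $13,915.20 = $27,822.09

$27,822.09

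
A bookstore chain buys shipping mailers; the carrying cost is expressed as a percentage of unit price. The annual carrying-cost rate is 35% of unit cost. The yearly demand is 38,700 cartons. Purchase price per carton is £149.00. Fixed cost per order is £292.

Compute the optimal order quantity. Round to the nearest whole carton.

658 cartons

Carrying cost H = £149 × 35% = £52.1500/carton/yr
2DS/H = 2·38,700·292/52.15 = 433,380.63
EOQ = √433,380.63 ≈ 658.32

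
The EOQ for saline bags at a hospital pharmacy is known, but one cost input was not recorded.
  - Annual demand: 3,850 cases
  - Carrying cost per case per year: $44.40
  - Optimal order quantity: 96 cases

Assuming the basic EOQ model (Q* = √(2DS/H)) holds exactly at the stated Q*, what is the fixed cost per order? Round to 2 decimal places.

$53.14

Since Q* = (2DS/H)^½, squaring gives Q*²·H = 2DS.
S = Q²H / (2D) = 96² × 44.4 / (2 × 3,850) = 53.1416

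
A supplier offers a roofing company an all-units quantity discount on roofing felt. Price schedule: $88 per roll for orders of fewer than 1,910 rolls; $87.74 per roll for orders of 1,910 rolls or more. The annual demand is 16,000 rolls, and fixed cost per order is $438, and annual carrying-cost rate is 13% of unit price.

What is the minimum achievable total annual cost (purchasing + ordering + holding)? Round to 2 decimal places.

$1,418,402.03

H₁ = 13%×$88 = $11.4400;  H₂ = 13%×$87.74 = $11.4062
EOQ₁ = √(2×16,000×438/11.4400) = 1,106.88  (< 1,910, feasible at tier 1)
EOQ₂ = √(2×16,000×438/11.4062) = 1,108.51  (< 1,910 → use Q = 1,910 at tier-2 price)
TC(tier 1 (EOQ₁), Q≈1,106.9) = $1,420,662.66
TC(tier 2, Q≈1,910.0) = $1,418,402.03
Minimum at tier 2: $1,418,402.03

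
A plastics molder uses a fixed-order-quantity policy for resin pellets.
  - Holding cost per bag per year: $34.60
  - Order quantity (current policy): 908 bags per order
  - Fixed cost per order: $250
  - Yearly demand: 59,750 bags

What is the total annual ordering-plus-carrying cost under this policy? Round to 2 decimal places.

Orders/yr = 59,750/908 = 65.804; ordering cost = 65.804 × $250 = $16,450.99
Average inventory = 908/2 = 454; holding cost = 454 × $34.6 = $15,708.40
Total = $16,450.99 + $15,708.40 = $32,159.39

$32,159.39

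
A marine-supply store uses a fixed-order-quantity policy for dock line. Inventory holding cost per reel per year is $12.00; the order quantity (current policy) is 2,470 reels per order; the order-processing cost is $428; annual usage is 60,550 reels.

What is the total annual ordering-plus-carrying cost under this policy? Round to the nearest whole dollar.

Annual ordering cost = (D/Q)·S = (60,550/2,470) × 428 = $10,492.06
Annual holding cost  = (Q/2)·H = (2,470/2) × 12 = $14,820.00
Total = $10,492.06 + $14,820.00 = $25,312.06

$25,312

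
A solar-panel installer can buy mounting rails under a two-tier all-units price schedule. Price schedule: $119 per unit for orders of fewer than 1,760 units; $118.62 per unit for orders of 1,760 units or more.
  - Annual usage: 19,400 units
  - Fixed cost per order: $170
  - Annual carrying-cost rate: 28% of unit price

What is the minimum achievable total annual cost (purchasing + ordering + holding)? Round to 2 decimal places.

H₁ = 28%×$119 = $33.3200;  H₂ = 28%×$118.62 = $33.2136
EOQ₁ = √(2×19,400×170/33.3200) = 444.93  (< 1,760, feasible at tier 1)
EOQ₂ = √(2×19,400×170/33.2136) = 445.64  (< 1,760 → use Q = 1,760 at tier-2 price)
TC(tier 1 (EOQ₁), Q≈444.9) = $2,323,424.94
TC(tier 2, Q≈1,760.0) = $2,332,329.83
Minimum at tier 1 (EOQ₁): $2,323,424.94

$2,323,424.94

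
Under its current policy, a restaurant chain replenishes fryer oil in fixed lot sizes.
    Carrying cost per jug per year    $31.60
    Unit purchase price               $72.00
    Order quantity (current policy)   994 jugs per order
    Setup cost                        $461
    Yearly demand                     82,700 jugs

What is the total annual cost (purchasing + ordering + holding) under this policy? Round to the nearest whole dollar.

$6,008,460

Orders/yr = 82,700/994 = 83.199; ordering cost = 83.199 × $461 = $38,354.83
Average inventory = 994/2 = 497; holding cost = 497 × $31.6 = $15,705.20
Purchase cost = D·C = 82,700 × 72 = $5,954,400.00
Total = $38,354.83 + $15,705.20 + $5,954,400.00 = $6,008,460.03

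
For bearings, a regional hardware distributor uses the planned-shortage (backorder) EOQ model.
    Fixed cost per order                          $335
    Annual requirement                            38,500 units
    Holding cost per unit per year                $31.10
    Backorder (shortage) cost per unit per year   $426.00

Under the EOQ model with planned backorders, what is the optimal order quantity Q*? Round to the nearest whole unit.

Basic EOQ = √(2·38,500·335/31.1) = 910.726
Backorder adjustment √((H+b)/b) = √((31.1+426)/426) = 1.0359
Q* = 910.726 × 1.0359 ≈ 943.38

943 units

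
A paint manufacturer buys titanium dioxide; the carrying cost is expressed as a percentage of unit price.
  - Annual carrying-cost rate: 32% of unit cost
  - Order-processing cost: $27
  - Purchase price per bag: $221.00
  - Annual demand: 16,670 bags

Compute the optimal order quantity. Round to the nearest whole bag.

Holding cost per bag per year: H = 32% × $221 = $70.7200
Q* = √(2·D·S / H) = √(2·16,670·27 / 70.72) = √12,728.8 ≈ 112.82

113 bags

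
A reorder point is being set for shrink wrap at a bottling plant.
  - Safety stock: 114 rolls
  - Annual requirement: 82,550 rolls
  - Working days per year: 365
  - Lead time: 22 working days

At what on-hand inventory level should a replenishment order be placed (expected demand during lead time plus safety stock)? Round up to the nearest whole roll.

5,090 rolls

Daily demand d = 82,550 / 365 = 226.164 rolls/day
Demand during lead time = 226.164 × 22 = 4,975.62
Reorder point = 4,975.62 + 114 = 5,089.62 → round up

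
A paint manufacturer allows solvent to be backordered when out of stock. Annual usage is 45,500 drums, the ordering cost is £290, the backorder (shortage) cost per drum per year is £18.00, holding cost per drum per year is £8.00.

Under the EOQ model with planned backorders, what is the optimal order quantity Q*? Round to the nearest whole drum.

Q* = √(2DS/H) · √((H + b)/b)
   = √(2 × 45,500 × 290 / 8) · √((8 + 18) / 18)
   = 1,816.246 × 1.2019 ≈ 2,182.86

2,183 drums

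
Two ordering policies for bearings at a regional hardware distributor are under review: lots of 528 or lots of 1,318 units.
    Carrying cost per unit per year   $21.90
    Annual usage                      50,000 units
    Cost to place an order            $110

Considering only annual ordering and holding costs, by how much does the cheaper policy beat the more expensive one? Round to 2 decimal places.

$2,406.82

For each Q, cost = (D/Q)·S + (Q/2)·H.
TC(528) = (50,000/528)×110 + (528/2)×21.9 = $16,198.27
TC(1,318) = (50,000/1,318)×110 + (1,318/2)×21.9 = $18,605.09
Cheaper: Q = 528.  Difference = $2,406.82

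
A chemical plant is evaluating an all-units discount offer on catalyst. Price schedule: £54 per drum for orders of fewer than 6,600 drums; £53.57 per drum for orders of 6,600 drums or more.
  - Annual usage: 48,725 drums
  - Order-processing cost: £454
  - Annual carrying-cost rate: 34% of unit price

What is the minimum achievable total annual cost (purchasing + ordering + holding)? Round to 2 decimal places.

H₁ = 34%×£54 = £18.3600;  H₂ = 34%×£53.57 = £18.2138
EOQ₁ = √(2×48,725×454/18.3600) = 1,552.32  (< 6,600, feasible at tier 1)
EOQ₂ = √(2×48,725×454/18.2138) = 1,558.54  (< 6,600 → use Q = 6,600 at tier-2 price)
TC(tier 1 (EOQ₁), Q≈1,552.3) = £2,659,650.68
TC(tier 2, Q≈6,600.0) = £2,673,655.48
Minimum at tier 1 (EOQ₁): £2,659,650.68

£2,659,650.68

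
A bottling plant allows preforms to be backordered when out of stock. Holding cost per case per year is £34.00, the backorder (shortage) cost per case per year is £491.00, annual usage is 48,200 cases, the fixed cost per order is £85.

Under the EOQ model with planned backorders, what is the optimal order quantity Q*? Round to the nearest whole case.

Basic EOQ = √(2·48,200·85/34) = 490.918
Backorder adjustment √((H+b)/b) = √((34+491)/491) = 1.0340
Q* = 490.918 × 1.0340 ≈ 507.63

508 cases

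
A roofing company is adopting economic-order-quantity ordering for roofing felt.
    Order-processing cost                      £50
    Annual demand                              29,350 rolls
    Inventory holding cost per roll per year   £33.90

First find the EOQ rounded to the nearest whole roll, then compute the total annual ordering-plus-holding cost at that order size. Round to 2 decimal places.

Q* = √(2·D·S / H) = √(2·29,350·50 / 33.9) = √86,578.2 ≈ 294.24 → Q = 294 rolls
Orders/yr = 29,350/294 = 99.830; ordering cost = 99.830 × £50 = £4,991.50
Average inventory = 294/2 = 147; holding cost = 147 × £33.9 = £4,983.30
Total = £4,991.50 + £4,983.30 = £9,974.80

£9,974.80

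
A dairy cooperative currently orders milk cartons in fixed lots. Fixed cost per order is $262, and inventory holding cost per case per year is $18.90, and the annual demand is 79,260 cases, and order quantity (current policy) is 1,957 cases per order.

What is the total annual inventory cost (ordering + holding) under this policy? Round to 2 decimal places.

Ordering: D/Q × S = 79,260/1,957 × $262 = $10,611.20
Holding:  Q/2 × H = 1,957/2 × $18.9 = $18,493.65
Total = $10,611.20 + $18,493.65 = $29,104.85

$29,104.85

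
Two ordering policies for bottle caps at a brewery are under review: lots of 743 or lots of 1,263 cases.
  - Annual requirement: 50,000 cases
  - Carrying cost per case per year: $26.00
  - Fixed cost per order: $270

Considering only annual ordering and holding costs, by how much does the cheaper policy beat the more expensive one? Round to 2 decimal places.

$720.75

TC(Q) = (D/Q)S + (Q/2)H
TC(743) = (50,000/743)×270 + (743/2)×26 = $27,828.58
TC(1,263) = (50,000/1,263)×270 + (1,263/2)×26 = $27,107.84
Cheaper: Q = 1,263.  Difference = $720.75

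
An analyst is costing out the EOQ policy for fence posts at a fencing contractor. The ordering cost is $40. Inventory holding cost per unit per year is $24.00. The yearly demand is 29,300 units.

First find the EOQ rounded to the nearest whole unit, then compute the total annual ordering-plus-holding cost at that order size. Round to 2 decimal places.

2DS/H = 2·29,300·40/24 = 97,666.67
EOQ = √97,666.67 ≈ 312.52 → Q = 313 units
Annual ordering cost = (D/Q)·S = (29,300/313) × 40 = $3,744.41
Annual holding cost  = (Q/2)·H = (313/2) × 24 = $3,756.00
Total = $3,744.41 + $3,756.00 = $7,500.41

$7,500.41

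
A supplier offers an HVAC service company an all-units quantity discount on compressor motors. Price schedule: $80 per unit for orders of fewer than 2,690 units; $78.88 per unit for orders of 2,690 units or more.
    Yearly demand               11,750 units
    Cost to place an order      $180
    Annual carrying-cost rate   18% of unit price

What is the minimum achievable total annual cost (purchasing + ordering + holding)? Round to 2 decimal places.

H₁ = 18%×$80 = $14.4000;  H₂ = 18%×$78.88 = $14.1984
EOQ₁ = √(2×11,750×180/14.4000) = 541.99  (< 2,690, feasible at tier 1)
EOQ₂ = √(2×11,750×180/14.1984) = 545.82  (< 2,690 → use Q = 2,690 at tier-2 price)
TC(tier 1 (EOQ₁), Q≈542.0) = $947,804.61
TC(tier 2, Q≈2,690.0) = $946,723.09
Minimum at tier 2: $946,723.09

$946,723.09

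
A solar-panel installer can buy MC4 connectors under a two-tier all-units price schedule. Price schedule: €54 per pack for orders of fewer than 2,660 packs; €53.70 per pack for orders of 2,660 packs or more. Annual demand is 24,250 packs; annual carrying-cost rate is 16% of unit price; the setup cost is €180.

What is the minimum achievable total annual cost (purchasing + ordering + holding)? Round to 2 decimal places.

H₁ = 16%×€54 = €8.6400;  H₂ = 16%×€53.70 = €8.5920
EOQ₁ = √(2×24,250×180/8.6400) = 1,005.19  (< 2,660, feasible at tier 1)
EOQ₂ = √(2×24,250×180/8.5920) = 1,008.00  (< 2,660 → use Q = 2,660 at tier-2 price)
TC(tier 1 (EOQ₁), Q≈1,005.2) = €1,318,184.88
TC(tier 2, Q≈2,660.0) = €1,315,293.34
Minimum at tier 2: €1,315,293.34

€1,315,293.34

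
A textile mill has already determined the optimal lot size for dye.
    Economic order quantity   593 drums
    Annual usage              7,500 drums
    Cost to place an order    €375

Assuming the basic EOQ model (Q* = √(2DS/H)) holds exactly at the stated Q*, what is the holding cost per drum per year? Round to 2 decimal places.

Since Q* = (2DS/H)^½, squaring gives Q*²·H = 2DS.
H = 2DS / Q² = 2 × 7,500 × 375 / 593² = 15.9961

€16.00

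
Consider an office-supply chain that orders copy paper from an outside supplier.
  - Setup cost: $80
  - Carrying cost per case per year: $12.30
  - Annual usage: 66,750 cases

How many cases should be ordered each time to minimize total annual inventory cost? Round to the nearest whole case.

EOQ = √(2DS/H) = √(2 × 66,750 × 80 / 12.3)
    = √(868,292.68) ≈ 931.82

932 cases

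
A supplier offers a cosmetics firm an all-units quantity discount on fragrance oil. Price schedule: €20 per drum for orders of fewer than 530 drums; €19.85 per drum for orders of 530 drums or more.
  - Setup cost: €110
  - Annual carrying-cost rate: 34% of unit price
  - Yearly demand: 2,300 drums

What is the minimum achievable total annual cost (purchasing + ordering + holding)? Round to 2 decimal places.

€47,854.94

H₁ = 34%×€20 = €6.8000;  H₂ = 34%×€19.85 = €6.7490
EOQ₁ = √(2×2,300×110/6.8000) = 272.79  (< 530, feasible at tier 1)
EOQ₂ = √(2×2,300×110/6.7490) = 273.81  (< 530 → use Q = 530 at tier-2 price)
TC(tier 1 (EOQ₁), Q≈272.8) = €47,854.94
TC(tier 2, Q≈530.0) = €47,920.84
Minimum at tier 1 (EOQ₁): €47,854.94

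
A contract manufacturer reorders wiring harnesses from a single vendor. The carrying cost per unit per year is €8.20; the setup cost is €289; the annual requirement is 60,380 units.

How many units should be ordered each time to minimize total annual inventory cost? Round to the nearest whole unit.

2DS/H = 2·60,380·289/8.2 = 4,256,053.66
EOQ = √4,256,053.66 ≈ 2,063.02

2,063 units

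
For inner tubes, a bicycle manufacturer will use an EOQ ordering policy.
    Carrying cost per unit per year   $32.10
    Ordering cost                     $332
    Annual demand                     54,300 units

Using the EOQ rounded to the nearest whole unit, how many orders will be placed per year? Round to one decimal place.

Q* = √(2·D·S / H) = √(2·54,300·332 / 32.1) = √1,123,215.0 ≈ 1,059.82 → Q = 1,060
N = D/Q = 54,300/1,060 ≈ 51.226 orders/yr

51.2 orders per year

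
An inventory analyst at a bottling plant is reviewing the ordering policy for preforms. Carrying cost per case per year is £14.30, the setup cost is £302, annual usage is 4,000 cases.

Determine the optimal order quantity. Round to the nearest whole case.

Optimal lot size Q* = (2 × 4,000 × £302 / £14.3)^½ ≈ 411.04

411 cases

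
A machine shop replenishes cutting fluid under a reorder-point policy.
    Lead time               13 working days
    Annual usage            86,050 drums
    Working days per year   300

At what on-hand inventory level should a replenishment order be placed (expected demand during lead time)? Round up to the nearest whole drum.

3,729 drums

Daily demand d = 86,050 / 300 = 286.833 drums/day
Demand during lead time = 286.833 × 13 = 3,728.83
Reorder point = 3,728.83 → round up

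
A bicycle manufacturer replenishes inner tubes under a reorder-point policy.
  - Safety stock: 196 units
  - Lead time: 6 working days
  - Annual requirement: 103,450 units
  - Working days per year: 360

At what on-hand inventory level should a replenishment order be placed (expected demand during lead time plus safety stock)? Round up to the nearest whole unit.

Daily demand d = 103,450 / 360 = 287.361 units/day
Demand during lead time = 287.361 × 6 = 1,724.17
Reorder point = 1,724.17 + 196 = 1,920.17 → round up

1,921 units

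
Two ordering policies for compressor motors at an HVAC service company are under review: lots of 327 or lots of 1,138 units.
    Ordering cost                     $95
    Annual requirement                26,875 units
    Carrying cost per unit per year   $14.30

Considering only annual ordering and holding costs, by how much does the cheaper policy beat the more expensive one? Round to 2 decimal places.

TC(Q) = (D/Q)S + (Q/2)H
TC(327) = (26,875/327)×95 + (327/2)×14.3 = $10,145.77
TC(1,138) = (26,875/1,138)×95 + (1,138/2)×14.3 = $10,380.22
Lots of 327 are cheaper by $234.45.

$234.45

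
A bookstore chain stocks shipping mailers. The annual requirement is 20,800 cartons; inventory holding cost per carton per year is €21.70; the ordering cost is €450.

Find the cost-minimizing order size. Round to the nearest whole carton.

929 cartons

2DS/H = 2·20,800·450/21.7 = 862,672.81
EOQ = √862,672.81 ≈ 928.80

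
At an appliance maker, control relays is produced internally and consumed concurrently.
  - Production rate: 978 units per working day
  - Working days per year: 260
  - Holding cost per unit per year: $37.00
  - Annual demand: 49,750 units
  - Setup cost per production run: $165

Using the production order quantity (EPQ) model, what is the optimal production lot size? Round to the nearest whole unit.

743 units

d = 49,750/260 = 191.3462 units/day;  effective holding cost H(1 − d/p) = 37·(1 − 191.3462/978) = 29.76093
Q* = √(2DS / H_eff) = √(2·49,750·165 / 29.76093) ≈ 742.73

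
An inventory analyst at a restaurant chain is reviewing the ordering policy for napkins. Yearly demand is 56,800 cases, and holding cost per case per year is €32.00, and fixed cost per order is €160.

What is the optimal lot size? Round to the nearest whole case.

Q* = √(2·D·S / H) = √(2·56,800·160 / 32) = √568,000.0 ≈ 753.66

754 cases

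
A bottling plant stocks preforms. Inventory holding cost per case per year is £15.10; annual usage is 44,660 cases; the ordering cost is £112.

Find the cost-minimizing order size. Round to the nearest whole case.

2DS/H = 2·44,660·112/15.1 = 662,505.96
EOQ = √662,505.96 ≈ 813.94

814 cases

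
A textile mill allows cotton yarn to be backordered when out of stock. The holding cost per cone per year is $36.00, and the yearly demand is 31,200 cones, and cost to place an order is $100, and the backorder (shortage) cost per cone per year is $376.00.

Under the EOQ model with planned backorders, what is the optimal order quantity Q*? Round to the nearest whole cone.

Basic EOQ = √(2·31,200·100/36) = 416.333
Backorder adjustment √((H+b)/b) = √((36+376)/376) = 1.0468
Q* = 416.333 × 1.0468 ≈ 435.81

436 cones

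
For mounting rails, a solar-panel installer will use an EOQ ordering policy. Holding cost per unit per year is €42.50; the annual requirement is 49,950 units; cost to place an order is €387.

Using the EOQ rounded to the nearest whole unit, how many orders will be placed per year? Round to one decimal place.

Q* = √(2·D·S / H) = √(2·49,950·387 / 42.5) = √909,677.6 ≈ 953.77 → Q = 954
Orders per year = D/Q = 49,950 / 954 = 52.358

52.4 orders per year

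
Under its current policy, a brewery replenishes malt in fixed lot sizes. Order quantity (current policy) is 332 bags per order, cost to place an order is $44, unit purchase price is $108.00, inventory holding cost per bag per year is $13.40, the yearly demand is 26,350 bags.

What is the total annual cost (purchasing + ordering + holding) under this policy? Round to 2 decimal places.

$2,851,516.57

Annual ordering cost = (D/Q)·S = (26,350/332) × 44 = $3,492.17
Annual holding cost  = (Q/2)·H = (332/2) × 13.4 = $2,224.40
Purchase cost = D·C = 26,350 × 108 = $2,845,800.00
Total = $3,492.17 + $2,224.40 + $2,845,800.00 = $2,851,516.57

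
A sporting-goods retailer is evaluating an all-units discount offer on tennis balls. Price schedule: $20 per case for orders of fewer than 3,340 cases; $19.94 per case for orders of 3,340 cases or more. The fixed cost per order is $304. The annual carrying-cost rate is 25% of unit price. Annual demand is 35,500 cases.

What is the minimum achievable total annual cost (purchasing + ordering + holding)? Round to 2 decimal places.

$719,426.09

H₁ = 25%×$20 = $5.0000;  H₂ = 25%×$19.94 = $4.9850
EOQ₁ = √(2×35,500×304/5.0000) = 2,077.69  (< 3,340, feasible at tier 1)
EOQ₂ = √(2×35,500×304/4.9850) = 2,080.81  (< 3,340 → use Q = 3,340 at tier-2 price)
TC(tier 1 (EOQ₁), Q≈2,077.7) = $720,388.46
TC(tier 2, Q≈3,340.0) = $719,426.09
Minimum at tier 2: $719,426.09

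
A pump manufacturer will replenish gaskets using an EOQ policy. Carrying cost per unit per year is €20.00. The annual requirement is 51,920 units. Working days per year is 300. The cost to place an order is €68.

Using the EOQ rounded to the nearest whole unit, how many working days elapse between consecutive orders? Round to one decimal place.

2DS/H = 2·51,920·68/20 = 353,056.00
EOQ = √353,056.00 ≈ 594.19 → Q = 594 units
Days between orders = 300 / (D/Q) = 300 / 87.407 ≈ 3.432

3.4 days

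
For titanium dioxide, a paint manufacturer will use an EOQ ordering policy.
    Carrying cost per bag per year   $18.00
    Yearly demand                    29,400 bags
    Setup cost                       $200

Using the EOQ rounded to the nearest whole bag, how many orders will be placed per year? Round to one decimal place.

2DS/H = 2·29,400·200/18 = 653,333.33
EOQ = √653,333.33 ≈ 808.29 → Q = 808
N = D/Q = 29,400/808 ≈ 36.386 orders/yr

36.4 orders per year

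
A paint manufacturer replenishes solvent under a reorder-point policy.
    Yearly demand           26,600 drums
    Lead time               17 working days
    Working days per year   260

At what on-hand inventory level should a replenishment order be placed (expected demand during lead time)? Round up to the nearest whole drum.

Daily demand d = 26,600 / 260 = 102.308 drums/day
Demand during lead time = 102.308 × 17 = 1,739.23
Reorder point = 1,739.23 → round up

1,740 drums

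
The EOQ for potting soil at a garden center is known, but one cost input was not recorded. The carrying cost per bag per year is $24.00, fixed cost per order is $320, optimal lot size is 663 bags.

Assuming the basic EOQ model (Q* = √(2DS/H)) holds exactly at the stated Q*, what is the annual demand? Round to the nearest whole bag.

EOQ relation: Q² = 2DS/H, so rearrange for the unknown.
D = Q²H / (2S) = 663² × 24 / (2 × 320) = 16,483.84

16,484 bags per year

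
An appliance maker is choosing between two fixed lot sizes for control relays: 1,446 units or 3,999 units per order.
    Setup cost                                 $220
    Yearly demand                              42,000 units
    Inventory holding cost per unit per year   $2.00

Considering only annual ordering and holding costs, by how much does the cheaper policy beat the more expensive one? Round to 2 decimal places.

$1,526.46

TC(Q) = (D/Q)S + (Q/2)H
TC(1,446) = (42,000/1,446)×220 + (1,446/2)×2 = $7,836.04
TC(3,999) = (42,000/3,999)×220 + (3,999/2)×2 = $6,309.58
Lots of 3,999 are cheaper by $1,526.46.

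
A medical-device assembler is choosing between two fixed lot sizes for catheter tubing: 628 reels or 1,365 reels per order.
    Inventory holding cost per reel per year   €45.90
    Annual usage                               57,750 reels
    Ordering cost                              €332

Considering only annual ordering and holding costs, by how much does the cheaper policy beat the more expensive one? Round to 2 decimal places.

For each Q, cost = (D/Q)·S + (Q/2)·H.
TC(628) = (57,750/628)×332 + (628/2)×45.9 = €44,942.85
TC(1,365) = (57,750/1,365)×332 + (1,365/2)×45.9 = €45,372.90
|ΔTC| = |€44,942.85 − €45,372.90| = €430.05

€430.05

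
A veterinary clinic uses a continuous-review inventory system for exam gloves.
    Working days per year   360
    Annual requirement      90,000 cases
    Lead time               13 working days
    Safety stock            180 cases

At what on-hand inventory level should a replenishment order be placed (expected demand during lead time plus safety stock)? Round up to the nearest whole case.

Daily demand d = 90,000 / 360 = 250.000 cases/day
Demand during lead time = 250.000 × 13 = 3,250.00
Reorder point = 3,250.00 + 180 = 3,430.00 → round up

3,430 cases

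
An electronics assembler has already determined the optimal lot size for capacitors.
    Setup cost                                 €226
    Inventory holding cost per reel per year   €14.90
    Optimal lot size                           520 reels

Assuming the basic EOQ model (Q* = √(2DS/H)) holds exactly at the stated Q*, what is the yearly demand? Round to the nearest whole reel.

EOQ relation: Q² = 2DS/H, so rearrange for the unknown.
D = Q²H / (2S) = 520² × 14.9 / (2 × 226) = 8,913.63

8,914 reels per year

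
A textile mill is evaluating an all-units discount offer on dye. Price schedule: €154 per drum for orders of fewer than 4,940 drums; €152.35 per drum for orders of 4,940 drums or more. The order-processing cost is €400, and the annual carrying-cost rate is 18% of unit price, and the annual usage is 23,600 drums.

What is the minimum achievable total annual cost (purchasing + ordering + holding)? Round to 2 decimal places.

€3,657,276.92

H₁ = 18%×€154 = €27.7200;  H₂ = 18%×€152.35 = €27.4230
EOQ₁ = √(2×23,600×400/27.7200) = 825.29  (< 4,940, feasible at tier 1)
EOQ₂ = √(2×23,600×400/27.4230) = 829.74  (< 4,940 → use Q = 4,940 at tier-2 price)
TC(tier 1 (EOQ₁), Q≈825.3) = €3,657,276.92
TC(tier 2, Q≈4,940.0) = €3,665,105.74
Minimum at tier 1 (EOQ₁): €3,657,276.92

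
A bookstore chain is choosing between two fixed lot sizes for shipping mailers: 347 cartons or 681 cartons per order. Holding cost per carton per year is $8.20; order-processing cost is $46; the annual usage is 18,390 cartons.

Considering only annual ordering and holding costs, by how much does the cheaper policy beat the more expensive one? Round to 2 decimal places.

Annual cost at Q: ordering D·S/Q plus holding Q·H/2.
TC(347) = (18,390/347)×46 + (347/2)×8.2 = $3,860.57
TC(681) = (18,390/681)×46 + (681/2)×8.2 = $4,034.30
Cheaper: Q = 347.  Difference = $173.74

$173.74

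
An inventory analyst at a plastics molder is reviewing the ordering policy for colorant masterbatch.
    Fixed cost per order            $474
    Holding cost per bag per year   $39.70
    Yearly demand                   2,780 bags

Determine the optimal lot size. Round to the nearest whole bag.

EOQ = √(2DS/H) = √(2 × 2,780 × 474 / 39.7)
    = √(66,383.88) ≈ 257.65

258 bags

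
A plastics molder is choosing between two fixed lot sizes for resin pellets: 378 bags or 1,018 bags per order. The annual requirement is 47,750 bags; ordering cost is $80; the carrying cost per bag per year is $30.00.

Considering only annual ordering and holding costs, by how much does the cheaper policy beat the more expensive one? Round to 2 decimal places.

$3,246.64

TC(Q) = (D/Q)S + (Q/2)H
TC(378) = (47,750/378)×80 + (378/2)×30 = $15,775.82
TC(1,018) = (47,750/1,018)×80 + (1,018/2)×30 = $19,022.46
Cheaper: Q = 378.  Difference = $3,246.64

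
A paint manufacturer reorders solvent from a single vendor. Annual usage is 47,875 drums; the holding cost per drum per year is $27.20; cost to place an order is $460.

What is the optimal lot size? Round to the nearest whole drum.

2DS/H = 2·47,875·460/27.2 = 1,619,301.47
EOQ = √1,619,301.47 ≈ 1,272.52

1,273 drums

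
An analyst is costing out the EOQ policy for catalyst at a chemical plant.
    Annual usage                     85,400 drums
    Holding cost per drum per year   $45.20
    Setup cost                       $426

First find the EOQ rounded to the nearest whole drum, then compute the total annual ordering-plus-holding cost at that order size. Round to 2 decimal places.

Q* = √(2·D·S / H) = √(2·85,400·426 / 45.2) = √1,609,752.2 ≈ 1,268.76 → Q = 1,269 drums
Annual ordering cost = (D/Q)·S = (85,400/1,269) × 426 = $28,668.56
Annual holding cost  = (Q/2)·H = (1,269/2) × 45.2 = $28,679.40
Total = $28,668.56 + $28,679.40 = $57,347.96

$57,347.96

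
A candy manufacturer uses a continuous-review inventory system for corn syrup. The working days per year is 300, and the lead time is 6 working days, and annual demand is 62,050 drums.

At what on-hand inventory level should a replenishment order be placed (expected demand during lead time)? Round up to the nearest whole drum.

1,241 drums

Daily demand d = 62,050 / 300 = 206.833 drums/day
Demand during lead time = 206.833 × 6 = 1,241.00
Reorder point = 1,241.00 → round up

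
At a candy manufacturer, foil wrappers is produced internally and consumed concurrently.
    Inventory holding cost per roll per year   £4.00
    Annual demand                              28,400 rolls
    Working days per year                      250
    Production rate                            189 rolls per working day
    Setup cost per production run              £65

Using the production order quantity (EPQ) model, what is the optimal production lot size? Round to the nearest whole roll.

1,521 rolls

d = 28,400/250 = 113.6000 rolls/day;  effective holding cost H(1 − d/p) = 4·(1 − 113.6000/189) = 1.59577
Q* = √(2DS / H_eff) = √(2·28,400·65 / 1.59577) ≈ 1,521.06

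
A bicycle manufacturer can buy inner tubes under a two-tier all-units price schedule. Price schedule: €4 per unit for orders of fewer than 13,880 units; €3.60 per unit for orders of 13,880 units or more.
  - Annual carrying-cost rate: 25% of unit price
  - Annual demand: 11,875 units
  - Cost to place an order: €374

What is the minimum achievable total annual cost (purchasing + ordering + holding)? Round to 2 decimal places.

H₁ = 25%×€4 = €1.0000;  H₂ = 25%×€3.60 = €0.9000
EOQ₁ = √(2×11,875×374/1.0000) = 2,980.35  (< 13,880, feasible at tier 1)
EOQ₂ = √(2×11,875×374/0.9000) = 3,141.57  (< 13,880 → use Q = 13,880 at tier-2 price)
TC(tier 1 (EOQ₁), Q≈2,980.4) = €50,480.35
TC(tier 2, Q≈13,880.0) = €49,315.97
Minimum at tier 2: €49,315.97

€49,315.97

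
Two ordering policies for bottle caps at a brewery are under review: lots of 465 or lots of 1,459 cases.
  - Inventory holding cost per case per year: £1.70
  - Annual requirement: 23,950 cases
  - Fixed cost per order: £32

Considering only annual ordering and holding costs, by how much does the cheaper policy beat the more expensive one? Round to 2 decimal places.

£277.98

TC(Q) = (D/Q)S + (Q/2)H
TC(465) = (23,950/465)×32 + (465/2)×1.7 = £2,043.42
TC(1,459) = (23,950/1,459)×32 + (1,459/2)×1.7 = £1,765.44
Cheaper: Q = 1,459.  Difference = £277.98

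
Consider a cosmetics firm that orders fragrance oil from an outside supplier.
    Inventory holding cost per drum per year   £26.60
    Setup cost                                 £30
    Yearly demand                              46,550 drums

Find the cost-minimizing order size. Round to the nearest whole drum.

2DS/H = 2·46,550·30/26.6 = 105,000.00
EOQ = √105,000.00 ≈ 324.04

324 drums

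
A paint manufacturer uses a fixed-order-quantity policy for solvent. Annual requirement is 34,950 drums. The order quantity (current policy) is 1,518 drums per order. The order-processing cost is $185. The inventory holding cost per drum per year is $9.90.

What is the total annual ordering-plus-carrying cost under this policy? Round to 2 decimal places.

$11,773.49

Annual ordering cost = (D/Q)·S = (34,950/1,518) × 185 = $4,259.39
Annual holding cost  = (Q/2)·H = (1,518/2) × 9.9 = $7,514.10
Total = $4,259.39 + $7,514.10 = $11,773.49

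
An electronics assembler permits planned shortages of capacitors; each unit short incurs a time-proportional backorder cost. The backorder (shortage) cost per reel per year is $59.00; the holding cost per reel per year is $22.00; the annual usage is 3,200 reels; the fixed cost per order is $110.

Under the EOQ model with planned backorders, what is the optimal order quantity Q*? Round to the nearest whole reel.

Basic EOQ = √(2·3,200·110/22) = 178.885
Backorder adjustment √((H+b)/b) = √((22+59)/59) = 1.1717
Q* = 178.885 × 1.1717 ≈ 209.60

210 reels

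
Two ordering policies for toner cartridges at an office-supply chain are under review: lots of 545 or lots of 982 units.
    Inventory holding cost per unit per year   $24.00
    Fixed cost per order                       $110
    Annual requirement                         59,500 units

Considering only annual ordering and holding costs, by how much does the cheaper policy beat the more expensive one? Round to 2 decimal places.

For each Q, cost = (D/Q)·S + (Q/2)·H.
TC(545) = (59,500/545)×110 + (545/2)×24 = $18,549.17
TC(982) = (59,500/982)×110 + (982/2)×24 = $18,448.97
Lots of 982 are cheaper by $100.20.

$100.20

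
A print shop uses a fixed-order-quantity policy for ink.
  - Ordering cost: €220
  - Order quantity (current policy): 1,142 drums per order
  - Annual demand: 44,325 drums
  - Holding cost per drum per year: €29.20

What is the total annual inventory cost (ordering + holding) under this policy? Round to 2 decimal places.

€25,212.17

Orders/yr = 44,325/1,142 = 38.813; ordering cost = 38.813 × €220 = €8,538.97
Average inventory = 1,142/2 = 571; holding cost = 571 × €29.2 = €16,673.20
Total = €8,538.97 + €16,673.20 = €25,212.17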